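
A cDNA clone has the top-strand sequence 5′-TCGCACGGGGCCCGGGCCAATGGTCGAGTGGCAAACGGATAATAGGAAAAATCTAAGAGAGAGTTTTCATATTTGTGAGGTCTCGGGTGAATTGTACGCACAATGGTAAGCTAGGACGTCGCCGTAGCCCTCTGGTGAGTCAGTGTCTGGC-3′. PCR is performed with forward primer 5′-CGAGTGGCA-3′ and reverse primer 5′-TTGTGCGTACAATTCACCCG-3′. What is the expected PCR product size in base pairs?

79 bp

Forward primer CGAGTGGCA is found on the top strand at positions 25–33.
Taking the reverse complement of TTGTGCGTACAATTCACCCG gives CGGGTGAATTGTACGCACAA, found at positions 84–103 on the template; the primer anneals here to the top strand with its 3' end pointing upstream.
Product length = (reverse-primer end) − (forward-primer start) + 1 = 103 − 25 + 1 = 79 bp.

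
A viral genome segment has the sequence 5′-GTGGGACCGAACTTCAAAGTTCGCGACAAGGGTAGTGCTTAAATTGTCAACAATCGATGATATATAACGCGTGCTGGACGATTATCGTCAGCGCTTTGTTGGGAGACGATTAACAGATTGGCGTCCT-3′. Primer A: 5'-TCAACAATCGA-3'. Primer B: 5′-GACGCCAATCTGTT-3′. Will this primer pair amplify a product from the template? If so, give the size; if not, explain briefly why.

Primer A (TCAACAATCGA) matches the top strand at positions 47–57; it acts as a forward primer.
Primer B's reverse complement is AACAGATTGGCGTC, matching the top strand at positions 112–125; it acts as a reverse primer.
The 3' ends face each other across positions 47–125, giving a 79 bp product.

Yes — a 79 bp product.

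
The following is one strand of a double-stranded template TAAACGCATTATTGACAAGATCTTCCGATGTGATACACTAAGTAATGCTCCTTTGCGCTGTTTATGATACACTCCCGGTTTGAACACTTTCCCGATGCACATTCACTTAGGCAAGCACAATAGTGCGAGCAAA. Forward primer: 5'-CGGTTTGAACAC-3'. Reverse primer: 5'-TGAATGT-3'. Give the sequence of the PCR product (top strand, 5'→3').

5'-CGGTTTGAACACTTTCCCGATGCACATTCA-3'

Scanning the template, CGGTTTGAACAC occurs at positions 76–87; this primer anneals to the bottom strand there with its 3' end pointing downstream.
Reverse complement of the reverse primer: ACATTCA. This occurs on the top strand at positions 99–105.
The product is the template from position 76 through 105 (30 bp).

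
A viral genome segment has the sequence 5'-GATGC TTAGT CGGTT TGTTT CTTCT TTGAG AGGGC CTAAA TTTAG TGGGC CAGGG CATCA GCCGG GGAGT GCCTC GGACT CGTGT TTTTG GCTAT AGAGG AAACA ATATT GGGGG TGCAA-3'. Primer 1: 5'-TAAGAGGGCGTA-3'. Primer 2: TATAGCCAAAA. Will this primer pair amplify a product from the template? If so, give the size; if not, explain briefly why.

Primer 1 (TAAGAGGGCGTA) does not match the top strand, and its reverse complement TACGCCCTCTTA does not match either.
With no annealing site for primer 1, no amplification occurs.

No product — primer 1 has no binding site in the template.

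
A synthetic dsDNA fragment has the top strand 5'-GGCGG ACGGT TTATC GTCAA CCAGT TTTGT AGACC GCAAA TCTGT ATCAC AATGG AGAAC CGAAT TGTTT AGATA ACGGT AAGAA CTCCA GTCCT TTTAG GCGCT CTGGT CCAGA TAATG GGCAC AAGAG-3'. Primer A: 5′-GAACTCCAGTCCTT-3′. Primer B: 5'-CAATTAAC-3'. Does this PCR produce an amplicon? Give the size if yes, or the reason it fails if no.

No product — primer B has no binding site in the template.

Primer B (CAATTAAC) does not match the top strand, and its reverse complement GTTAATTG does not match either.
With no annealing site for primer B, no amplification occurs.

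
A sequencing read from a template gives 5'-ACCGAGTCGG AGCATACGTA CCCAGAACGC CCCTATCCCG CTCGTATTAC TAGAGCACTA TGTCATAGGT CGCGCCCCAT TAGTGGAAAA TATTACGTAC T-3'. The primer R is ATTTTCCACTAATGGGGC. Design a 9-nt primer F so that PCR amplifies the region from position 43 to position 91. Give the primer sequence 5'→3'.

The reverse primer's reverse complement GCCCCATTAGTGGAAAAT matches the template at positions 74–91; the product starts at position 43.
The forward primer is identical to the top strand over positions 43–51: CGTATTACT.

5'-CGTATTACT-3'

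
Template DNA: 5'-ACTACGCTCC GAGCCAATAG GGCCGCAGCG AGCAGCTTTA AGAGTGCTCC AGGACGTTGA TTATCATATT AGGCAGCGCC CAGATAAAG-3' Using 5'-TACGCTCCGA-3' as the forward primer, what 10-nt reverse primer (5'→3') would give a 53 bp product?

The forward primer binds at positions 3–12, so a 53 bp product ends at position 3 + 53 − 1 = 55.
The reverse primer anneals to the top strand over positions 46–55, i.e. to GCTCCAGGAC.
Its sequence written 5'→3' is the reverse complement: GTCCTGGAGC.

5'-GTCCTGGAGC-3'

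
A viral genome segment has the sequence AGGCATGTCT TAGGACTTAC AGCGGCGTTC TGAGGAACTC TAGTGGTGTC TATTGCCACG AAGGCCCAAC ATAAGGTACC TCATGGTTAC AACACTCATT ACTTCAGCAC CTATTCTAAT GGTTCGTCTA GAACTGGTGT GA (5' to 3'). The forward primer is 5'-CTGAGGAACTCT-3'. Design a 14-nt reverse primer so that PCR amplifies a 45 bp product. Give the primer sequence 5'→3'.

5'-TTATGTTGGGCCTT-3'

The forward primer binds at positions 30–41, so a 45 bp product ends at position 30 + 45 − 1 = 74.
The reverse primer anneals to the top strand over positions 61–74, i.e. to AAGGCCCAACATAA.
Its sequence written 5'→3' is the reverse complement: TTATGTTGGGCCTT.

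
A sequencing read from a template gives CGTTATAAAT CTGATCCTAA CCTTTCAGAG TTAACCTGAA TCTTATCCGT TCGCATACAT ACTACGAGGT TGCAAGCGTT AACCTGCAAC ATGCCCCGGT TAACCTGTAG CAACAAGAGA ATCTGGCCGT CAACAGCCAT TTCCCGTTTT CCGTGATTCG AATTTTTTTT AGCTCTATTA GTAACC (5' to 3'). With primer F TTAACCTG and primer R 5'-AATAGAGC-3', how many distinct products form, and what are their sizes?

The forward primer TTAACCTG matches the top strand at positions 31–38, 79–86, 100–107.
The reverse primer's reverse complement is GCTCTATT, matching at positions 172–179.
Each forward site pairs with the reverse site to give a product ending at position 179: sizes 149, 101, 80 bp.

Three products: 149 bp, 101 bp, 80 bp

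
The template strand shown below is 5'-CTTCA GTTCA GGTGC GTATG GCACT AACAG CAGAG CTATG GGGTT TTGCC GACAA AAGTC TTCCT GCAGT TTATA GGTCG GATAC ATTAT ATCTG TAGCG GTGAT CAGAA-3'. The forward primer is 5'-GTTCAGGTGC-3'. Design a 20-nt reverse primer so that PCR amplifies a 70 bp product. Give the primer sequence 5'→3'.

The forward primer binds at positions 6–15, so a 70 bp product ends at position 6 + 70 − 1 = 75.
The reverse primer anneals to the top strand over positions 56–75, i.e. to AAGTCTTCCTGCAGTTTATA.
Its sequence written 5'→3' is the reverse complement: TATAAACTGCAGGAAGACTT.

5'-TATAAACTGCAGGAAGACTT-3'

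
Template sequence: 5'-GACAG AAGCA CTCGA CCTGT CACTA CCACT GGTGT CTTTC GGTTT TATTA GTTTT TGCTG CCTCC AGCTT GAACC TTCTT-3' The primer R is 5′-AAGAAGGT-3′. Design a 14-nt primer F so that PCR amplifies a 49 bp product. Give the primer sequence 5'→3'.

5'-GTGTCTTTCGGTTT-3'

The reverse primer's reverse complement ACCTTCTT matches the template at positions 73–80, so the product ends at position 80.
A 49 bp product then starts at position 80 − 49 + 1 = 32.
The forward primer is identical to the top strand there: GTGTCTTTCGGTTT.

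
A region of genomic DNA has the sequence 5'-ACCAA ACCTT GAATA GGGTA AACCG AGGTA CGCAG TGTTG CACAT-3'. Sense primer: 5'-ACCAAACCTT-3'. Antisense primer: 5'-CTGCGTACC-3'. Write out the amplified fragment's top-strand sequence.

The forward primer matches the template at positions 1–10.
Taking the reverse complement of CTGCGTACC gives GGTACGCAG, found at positions 27–35 on the template; the primer anneals here to the top strand with its 3' end pointing upstream.
The product is the template from position 1 through 35 (35 bp).

5'-ACCAAACCTTGAATAGGGTAAACCGAGGTACGCAG-3'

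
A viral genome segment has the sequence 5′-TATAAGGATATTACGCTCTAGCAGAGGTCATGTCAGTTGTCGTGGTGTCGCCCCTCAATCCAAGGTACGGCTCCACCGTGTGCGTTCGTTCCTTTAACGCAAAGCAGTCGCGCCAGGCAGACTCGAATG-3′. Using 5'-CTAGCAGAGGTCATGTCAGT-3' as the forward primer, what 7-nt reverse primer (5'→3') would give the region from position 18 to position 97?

The product's 3' end on the top strand is position 97.
The reverse primer anneals to the top strand over positions 91–97, i.e. to CCTTTAA.
Its sequence written 5'→3' is the reverse complement: TTAAAGG.

5'-TTAAAGG-3'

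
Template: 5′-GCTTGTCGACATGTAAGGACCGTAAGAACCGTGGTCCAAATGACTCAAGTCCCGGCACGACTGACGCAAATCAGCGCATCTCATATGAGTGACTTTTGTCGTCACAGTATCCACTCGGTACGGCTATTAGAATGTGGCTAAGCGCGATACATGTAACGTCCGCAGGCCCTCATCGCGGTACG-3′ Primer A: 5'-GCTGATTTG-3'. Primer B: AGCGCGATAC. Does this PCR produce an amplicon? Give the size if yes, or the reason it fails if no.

Primer A (GCTGATTTG) has reverse complement CAAATCAGC, which matches the top strand at positions 67–75; primer A anneals to the top strand there with its 3' end pointing upstream toward position 67.
Primer B (AGCGCGATAC) matches the top strand directly at positions 141–150; it anneals to the bottom strand with its 3' end pointing downstream toward position 150.
The 3' ends diverge (primer A extends toward position 1, primer B toward position 182), so the primers never converge on a shared product.

No product — the primers' 3' ends point away from each other.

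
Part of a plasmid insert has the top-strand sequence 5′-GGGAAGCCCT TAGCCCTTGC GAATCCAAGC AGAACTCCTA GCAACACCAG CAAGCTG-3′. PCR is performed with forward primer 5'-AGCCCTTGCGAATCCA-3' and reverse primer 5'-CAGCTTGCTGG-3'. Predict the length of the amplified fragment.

46 bp

Forward primer AGCCCTTGCGAATCCA is found on the top strand at positions 12–27.
Reverse complement of the reverse primer: CCAGCAAGCTG. This occurs on the top strand at positions 47–57.
Product length = (reverse-primer end) − (forward-primer start) + 1 = 57 − 12 + 1 = 46 bp.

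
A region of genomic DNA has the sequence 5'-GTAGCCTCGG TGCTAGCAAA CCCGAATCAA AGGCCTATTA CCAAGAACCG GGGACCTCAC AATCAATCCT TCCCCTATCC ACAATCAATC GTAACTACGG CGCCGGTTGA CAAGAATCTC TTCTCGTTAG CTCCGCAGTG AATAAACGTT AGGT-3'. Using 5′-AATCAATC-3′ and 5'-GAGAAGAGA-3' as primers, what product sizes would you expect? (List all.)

The forward primer AATCAATC matches the top strand at positions 61–68, 83–90.
The reverse primer's reverse complement is TCTCTTCTC, matching at positions 117–125.
Each forward site pairs with the reverse site to give a product ending at position 125: sizes 65, 43 bp.

65 bp, 43 bp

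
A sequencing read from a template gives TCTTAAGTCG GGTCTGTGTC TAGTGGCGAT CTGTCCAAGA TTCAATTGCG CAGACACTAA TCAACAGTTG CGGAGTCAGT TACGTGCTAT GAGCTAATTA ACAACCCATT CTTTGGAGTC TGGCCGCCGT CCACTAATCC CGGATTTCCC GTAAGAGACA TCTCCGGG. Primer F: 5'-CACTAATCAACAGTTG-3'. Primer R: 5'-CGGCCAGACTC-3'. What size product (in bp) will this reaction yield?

Forward primer CACTAATCAACAGTTG is found on the top strand at positions 55–70.
Taking the reverse complement of CGGCCAGACTC gives GAGTCTGGCCG, found at positions 116–126 on the template; the primer anneals here to the top strand with its 3' end pointing upstream.
Product length = (reverse-primer end) − (forward-primer start) + 1 = 126 − 55 + 1 = 72 bp.

72 bp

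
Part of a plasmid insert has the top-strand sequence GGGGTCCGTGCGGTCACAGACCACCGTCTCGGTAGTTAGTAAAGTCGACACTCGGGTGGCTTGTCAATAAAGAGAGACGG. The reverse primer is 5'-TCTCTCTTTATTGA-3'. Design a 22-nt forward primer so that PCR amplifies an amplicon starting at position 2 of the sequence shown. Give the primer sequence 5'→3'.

The reverse primer's reverse complement TCAATAAAGAGAGA matches the template at positions 64–77; the product starts at position 2.
The forward primer is identical to the top strand over positions 2–23: GGGTCCGTGCGGTCACAGACCA.

5'-GGGTCCGTGCGGTCACAGACCA-3'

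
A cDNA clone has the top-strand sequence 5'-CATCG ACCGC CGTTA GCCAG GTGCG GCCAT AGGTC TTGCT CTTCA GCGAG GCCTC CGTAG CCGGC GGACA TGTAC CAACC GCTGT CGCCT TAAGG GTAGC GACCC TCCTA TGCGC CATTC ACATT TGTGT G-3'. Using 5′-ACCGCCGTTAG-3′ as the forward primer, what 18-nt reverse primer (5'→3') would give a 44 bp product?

5'-TCGCTGAAGAGCAAGACC-3'

The forward primer binds at positions 6–16, so a 44 bp product ends at position 6 + 44 − 1 = 49.
The reverse primer anneals to the top strand over positions 32–49, i.e. to GGTCTTGCTCTTCAGCGA.
Its sequence written 5'→3' is the reverse complement: TCGCTGAAGAGCAAGACC.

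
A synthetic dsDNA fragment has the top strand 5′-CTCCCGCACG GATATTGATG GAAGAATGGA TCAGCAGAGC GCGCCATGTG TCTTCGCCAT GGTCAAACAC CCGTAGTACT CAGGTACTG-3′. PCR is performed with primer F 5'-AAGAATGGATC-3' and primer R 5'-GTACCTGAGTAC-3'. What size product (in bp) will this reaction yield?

Forward primer AAGAATGGATC is found on the top strand at positions 22–32.
Taking the reverse complement of GTACCTGAGTAC gives GTACTCAGGTAC, found at positions 76–87 on the template; the primer anneals here to the top strand with its 3' end pointing upstream.
Amplicon spans positions 22–87: 66 bp.

66 bp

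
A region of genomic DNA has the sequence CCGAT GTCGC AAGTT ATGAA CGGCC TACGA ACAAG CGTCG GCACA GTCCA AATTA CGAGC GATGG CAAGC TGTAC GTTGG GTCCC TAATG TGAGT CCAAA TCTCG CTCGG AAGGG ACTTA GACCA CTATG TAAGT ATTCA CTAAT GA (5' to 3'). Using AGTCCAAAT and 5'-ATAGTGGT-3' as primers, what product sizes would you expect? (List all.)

The forward primer AGTCCAAAT matches the top strand at positions 45–53, 93–101.
The reverse primer's reverse complement is ACCACTAT, matching at positions 122–129.
Each forward site pairs with the reverse site to give a product ending at position 129: sizes 85, 37 bp.

85 bp, 37 bp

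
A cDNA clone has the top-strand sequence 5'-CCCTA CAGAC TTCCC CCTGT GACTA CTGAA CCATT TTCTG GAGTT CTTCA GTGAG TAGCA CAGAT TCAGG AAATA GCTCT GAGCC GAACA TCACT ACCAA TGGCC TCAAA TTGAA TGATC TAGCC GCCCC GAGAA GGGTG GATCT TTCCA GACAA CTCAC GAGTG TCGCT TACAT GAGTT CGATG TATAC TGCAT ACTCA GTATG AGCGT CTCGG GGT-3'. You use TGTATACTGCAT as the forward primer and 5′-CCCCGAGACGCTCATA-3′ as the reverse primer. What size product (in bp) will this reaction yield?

34 bp

Scanning the template, TGTATACTGCAT occurs at positions 184–195; this primer anneals to the bottom strand there with its 3' end pointing downstream.
Reverse complement of the reverse primer: TATGAGCGTCTCGGGG. This occurs on the top strand at positions 202–217.
Product length = (reverse-primer end) − (forward-primer start) + 1 = 217 − 184 + 1 = 34 bp.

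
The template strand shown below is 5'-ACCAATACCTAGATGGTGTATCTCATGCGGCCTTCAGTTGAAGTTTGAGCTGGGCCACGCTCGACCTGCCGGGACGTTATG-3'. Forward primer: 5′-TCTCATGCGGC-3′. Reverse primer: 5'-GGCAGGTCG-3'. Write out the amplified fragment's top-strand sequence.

5'-TCTCATGCGGCCTTCAGTTGAAGTTTGAGCTGGGCCACGCTCGACCTGCC-3'

The forward primer matches the template at positions 21–31.
Taking the reverse complement of GGCAGGTCG gives CGACCTGCC, found at positions 62–70 on the template; the primer anneals here to the top strand with its 3' end pointing upstream.
The product is the template from position 21 through 70 (50 bp).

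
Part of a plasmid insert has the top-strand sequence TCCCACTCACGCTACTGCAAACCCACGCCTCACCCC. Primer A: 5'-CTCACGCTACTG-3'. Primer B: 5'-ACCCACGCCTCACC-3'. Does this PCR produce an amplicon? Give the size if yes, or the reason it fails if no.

No product — both primers anneal to the same strand and extend in the same direction.

Primer A (CTCACGCTACTG) matches the top strand at positions 6–17 (3' end points downstream).
Primer B (ACCCACGCCTCACC) also matches the top strand directly, at positions 21–34 — its reverse complement GGTGAGGCGTGGGT is not present.
Both primers anneal to the bottom strand with 3' ends pointing the same way, so neither can prime synthesis back toward the other.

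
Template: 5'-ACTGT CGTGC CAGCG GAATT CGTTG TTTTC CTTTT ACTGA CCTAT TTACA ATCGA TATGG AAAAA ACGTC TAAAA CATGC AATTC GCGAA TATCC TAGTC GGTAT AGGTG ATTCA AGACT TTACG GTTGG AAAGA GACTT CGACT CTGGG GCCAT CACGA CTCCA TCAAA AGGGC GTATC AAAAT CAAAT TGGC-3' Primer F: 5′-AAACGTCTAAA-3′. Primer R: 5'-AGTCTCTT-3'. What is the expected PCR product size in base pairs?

Scanning the template, AAACGTCTAAA occurs at positions 64–74; this primer anneals to the bottom strand there with its 3' end pointing downstream.
Reverse complement of the reverse primer: AAGAGACT. This occurs on the top strand at positions 132–139.
The product runs from position 64 to position 139, so its length is 139 − 64 + 1 = 76 bp.

76 bp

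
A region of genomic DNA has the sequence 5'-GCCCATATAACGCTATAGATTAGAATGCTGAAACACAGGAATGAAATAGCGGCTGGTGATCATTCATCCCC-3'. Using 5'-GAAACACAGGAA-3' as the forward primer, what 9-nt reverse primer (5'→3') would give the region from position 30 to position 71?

The product's 3' end on the top strand is position 71.
The reverse primer anneals to the top strand over positions 63–71, i.e. to TTCATCCCC.
Its sequence written 5'→3' is the reverse complement: GGGGATGAA.

5'-GGGGATGAA-3'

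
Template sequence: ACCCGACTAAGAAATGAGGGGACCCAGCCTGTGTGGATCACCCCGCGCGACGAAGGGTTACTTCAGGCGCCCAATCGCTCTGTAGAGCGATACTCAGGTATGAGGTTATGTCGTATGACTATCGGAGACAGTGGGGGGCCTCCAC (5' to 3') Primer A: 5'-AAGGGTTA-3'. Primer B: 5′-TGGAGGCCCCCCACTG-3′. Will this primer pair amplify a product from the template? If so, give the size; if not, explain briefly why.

Primer A (AAGGGTTA) matches the top strand at positions 53–60; it acts as a forward primer.
Primer B's reverse complement is CAGTGGGGGGCCTCCA, matching the top strand at positions 129–144; it acts as a reverse primer.
The 3' ends face each other across positions 53–144, giving a 92 bp product.

Yes — a 92 bp product.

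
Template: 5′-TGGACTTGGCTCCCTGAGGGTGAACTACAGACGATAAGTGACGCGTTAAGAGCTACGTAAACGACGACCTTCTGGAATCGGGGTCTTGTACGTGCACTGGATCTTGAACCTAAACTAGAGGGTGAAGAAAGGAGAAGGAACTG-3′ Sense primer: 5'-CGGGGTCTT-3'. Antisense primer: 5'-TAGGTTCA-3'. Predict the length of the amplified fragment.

Scanning the template, CGGGGTCTT occurs at positions 79–87; this primer anneals to the bottom strand there with its 3' end pointing downstream.
Taking the reverse complement of TAGGTTCA gives TGAACCTA, found at positions 105–112 on the template; the primer anneals here to the top strand with its 3' end pointing upstream.
Amplicon spans positions 79–112: 34 bp.

34 bp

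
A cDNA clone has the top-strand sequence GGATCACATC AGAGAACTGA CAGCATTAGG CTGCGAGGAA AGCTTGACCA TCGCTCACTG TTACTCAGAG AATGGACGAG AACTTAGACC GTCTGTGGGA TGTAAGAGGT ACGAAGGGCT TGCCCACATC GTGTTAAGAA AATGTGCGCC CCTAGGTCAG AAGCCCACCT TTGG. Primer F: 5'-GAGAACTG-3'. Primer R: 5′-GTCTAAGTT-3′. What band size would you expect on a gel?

Forward primer GAGAACTG is found on the top strand at positions 12–19.
Taking the reverse complement of GTCTAAGTT gives AACTTAGAC, found at positions 81–89 on the template; the primer anneals here to the top strand with its 3' end pointing upstream.
Product length = (reverse-primer end) − (forward-primer start) + 1 = 89 − 12 + 1 = 78 bp.

78 bp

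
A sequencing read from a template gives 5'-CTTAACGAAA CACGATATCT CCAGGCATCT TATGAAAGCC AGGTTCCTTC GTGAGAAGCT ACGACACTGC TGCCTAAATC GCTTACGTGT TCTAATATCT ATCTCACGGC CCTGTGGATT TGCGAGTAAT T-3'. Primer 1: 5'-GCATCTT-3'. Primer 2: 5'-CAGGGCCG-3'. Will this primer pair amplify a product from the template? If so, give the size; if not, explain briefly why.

Yes — a 90 bp product.

Primer 1 (GCATCTT) matches the top strand at positions 25–31; it acts as a forward primer.
Primer 2's reverse complement is CGGCCCTG, matching the top strand at positions 107–114; it acts as a reverse primer.
The 3' ends face each other across positions 25–114, giving a 90 bp product.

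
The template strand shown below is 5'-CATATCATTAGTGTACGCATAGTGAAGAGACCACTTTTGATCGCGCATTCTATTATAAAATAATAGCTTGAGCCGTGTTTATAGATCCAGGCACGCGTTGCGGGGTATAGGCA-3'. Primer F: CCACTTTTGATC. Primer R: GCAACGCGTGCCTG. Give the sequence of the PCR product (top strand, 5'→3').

Scanning the template, CCACTTTTGATC occurs at positions 31–42; this primer anneals to the bottom strand there with its 3' end pointing downstream.
Taking the reverse complement of GCAACGCGTGCCTG gives CAGGCACGCGTTGC, found at positions 88–101 on the template; the primer anneals here to the top strand with its 3' end pointing upstream.
The product is the template from position 31 through 101 (71 bp).

5'-CCACTTTTGATCGCGCATTCTATTATAAAATAATAGCTTGAGCCGTGTTTATAGATCCAGGCACGCGTTGC-3'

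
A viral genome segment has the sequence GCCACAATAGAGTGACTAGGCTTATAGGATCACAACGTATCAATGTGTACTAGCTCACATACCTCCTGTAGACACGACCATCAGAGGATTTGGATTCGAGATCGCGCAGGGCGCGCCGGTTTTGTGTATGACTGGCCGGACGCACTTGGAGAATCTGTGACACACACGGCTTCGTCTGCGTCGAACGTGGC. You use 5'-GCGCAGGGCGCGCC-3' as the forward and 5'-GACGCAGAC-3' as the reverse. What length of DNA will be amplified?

79 bp

Forward primer GCGCAGGGCGCGCC is found on the top strand at positions 104–117.
Reverse complement of the reverse primer: GTCTGCGTC. This occurs on the top strand at positions 174–182.
The product runs from position 104 to position 182, so its length is 182 − 104 + 1 = 79 bp.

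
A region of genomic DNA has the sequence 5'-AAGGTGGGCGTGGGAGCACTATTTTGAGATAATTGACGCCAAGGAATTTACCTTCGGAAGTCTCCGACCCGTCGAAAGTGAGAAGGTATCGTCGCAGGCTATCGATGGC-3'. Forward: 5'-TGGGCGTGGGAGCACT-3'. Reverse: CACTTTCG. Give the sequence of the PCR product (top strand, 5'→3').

5'-TGGGCGTGGGAGCACTATTTTGAGATAATTGACGCCAAGGAATTTACCTTCGGAAGTCTCCGACCCGTCGAAAGTG-3'

Forward primer TGGGCGTGGGAGCACT is found on the top strand at positions 5–20.
Reverse complement of the reverse primer: CGAAAGTG. This occurs on the top strand at positions 73–80.
The product is the template from position 5 through 80 (76 bp).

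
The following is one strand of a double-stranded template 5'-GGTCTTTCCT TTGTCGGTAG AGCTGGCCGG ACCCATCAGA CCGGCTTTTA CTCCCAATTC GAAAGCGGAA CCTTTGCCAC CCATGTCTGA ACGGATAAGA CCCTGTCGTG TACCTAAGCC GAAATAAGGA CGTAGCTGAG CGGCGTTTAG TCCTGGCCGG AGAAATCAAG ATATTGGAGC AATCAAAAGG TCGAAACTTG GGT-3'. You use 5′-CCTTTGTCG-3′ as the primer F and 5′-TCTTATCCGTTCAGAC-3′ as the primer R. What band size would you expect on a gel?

Forward primer CCTTTGTCG is found on the top strand at positions 8–16.
Reverse complement of the reverse primer: GTCTGAACGGATAAGA. This occurs on the top strand at positions 85–100.
The product runs from position 8 to position 100, so its length is 100 − 8 + 1 = 93 bp.

93 bp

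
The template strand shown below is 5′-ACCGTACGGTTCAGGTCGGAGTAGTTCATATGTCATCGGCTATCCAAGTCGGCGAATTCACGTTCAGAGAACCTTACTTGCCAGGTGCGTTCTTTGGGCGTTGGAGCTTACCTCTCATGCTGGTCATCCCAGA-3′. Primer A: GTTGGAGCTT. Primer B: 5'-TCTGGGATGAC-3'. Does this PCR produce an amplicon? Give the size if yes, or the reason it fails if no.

Yes — a 34 bp product.

Primer A (GTTGGAGCTT) matches the top strand at positions 100–109; it acts as a forward primer.
Primer B's reverse complement is GTCATCCCAGA, matching the top strand at positions 123–133; it acts as a reverse primer.
The 3' ends face each other across positions 100–133, giving a 34 bp product.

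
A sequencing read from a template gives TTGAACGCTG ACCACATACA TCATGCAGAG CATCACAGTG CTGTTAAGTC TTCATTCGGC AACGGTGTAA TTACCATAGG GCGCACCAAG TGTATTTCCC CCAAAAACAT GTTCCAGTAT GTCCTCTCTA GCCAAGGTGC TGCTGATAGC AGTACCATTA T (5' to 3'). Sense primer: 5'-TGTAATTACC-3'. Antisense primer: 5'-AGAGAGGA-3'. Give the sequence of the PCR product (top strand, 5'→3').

5'-TGTAATTACCATAGGGCGCACCAAGTGTATTTCCCCCAAAAACATGTTCCAGTATGTCCTCTCT-3'

Forward primer TGTAATTACC is found on the top strand at positions 66–75.
Taking the reverse complement of AGAGAGGA gives TCCTCTCT, found at positions 122–129 on the template; the primer anneals here to the top strand with its 3' end pointing upstream.
The product is the template from position 66 through 129 (64 bp).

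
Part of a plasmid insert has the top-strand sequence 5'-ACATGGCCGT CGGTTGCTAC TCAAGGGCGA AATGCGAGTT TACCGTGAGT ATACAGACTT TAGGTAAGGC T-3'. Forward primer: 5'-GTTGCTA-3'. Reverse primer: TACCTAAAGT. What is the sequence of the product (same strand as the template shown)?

The forward primer matches the template at positions 13–19.
The reverse primer's reverse complement is ACTTTAGGTA, which matches the template at positions 57–66.
The product is the template from position 13 through 66 (54 bp).

5'-GTTGCTACTCAAGGGCGAAATGCGAGTTTACCGTGAGTATACAGACTTTAGGTA-3'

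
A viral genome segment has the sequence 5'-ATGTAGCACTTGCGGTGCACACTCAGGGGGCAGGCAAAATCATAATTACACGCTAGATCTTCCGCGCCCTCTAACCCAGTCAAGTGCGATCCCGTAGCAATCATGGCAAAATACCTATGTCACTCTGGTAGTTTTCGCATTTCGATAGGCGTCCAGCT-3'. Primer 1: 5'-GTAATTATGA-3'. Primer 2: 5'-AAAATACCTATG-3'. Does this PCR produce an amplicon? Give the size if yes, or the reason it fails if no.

Primer 1 (GTAATTATGA) has reverse complement TCATAATTAC, which matches the top strand at positions 40–49; primer 1 anneals to the top strand there with its 3' end pointing upstream toward position 40.
Primer 2 (AAAATACCTATG) matches the top strand directly at positions 108–119; it anneals to the bottom strand with its 3' end pointing downstream toward position 119.
The 3' ends diverge (primer 1 extends toward position 1, primer 2 toward position 158), so the primers never converge on a shared product.

No product — the primers' 3' ends point away from each other.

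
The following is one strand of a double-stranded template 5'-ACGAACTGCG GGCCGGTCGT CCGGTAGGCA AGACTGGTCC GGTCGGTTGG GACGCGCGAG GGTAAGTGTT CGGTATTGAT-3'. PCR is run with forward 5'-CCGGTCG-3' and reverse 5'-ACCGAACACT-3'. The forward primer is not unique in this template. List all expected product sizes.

62 bp, 36 bp

The forward primer CCGGTCG matches the top strand at positions 13–19, 39–45.
The reverse primer's reverse complement is AGTGTTCGGT, matching at positions 65–74.
Each forward site pairs with the reverse site to give a product ending at position 74: sizes 62, 36 bp.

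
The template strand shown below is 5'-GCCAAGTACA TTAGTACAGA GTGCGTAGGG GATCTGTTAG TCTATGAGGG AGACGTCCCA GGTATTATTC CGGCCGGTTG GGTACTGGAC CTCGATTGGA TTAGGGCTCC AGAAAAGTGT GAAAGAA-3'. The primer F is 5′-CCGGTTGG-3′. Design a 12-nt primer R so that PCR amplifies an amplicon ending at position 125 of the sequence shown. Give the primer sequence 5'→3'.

The forward primer binds at positions 74–81; the product's 3' end on the top strand is position 125.
The reverse primer anneals to the top strand over positions 114–125, i.e. to AAAGTGTGAAAG.
Its sequence written 5'→3' is the reverse complement: CTTTCACACTTT.

5'-CTTTCACACTTT-3'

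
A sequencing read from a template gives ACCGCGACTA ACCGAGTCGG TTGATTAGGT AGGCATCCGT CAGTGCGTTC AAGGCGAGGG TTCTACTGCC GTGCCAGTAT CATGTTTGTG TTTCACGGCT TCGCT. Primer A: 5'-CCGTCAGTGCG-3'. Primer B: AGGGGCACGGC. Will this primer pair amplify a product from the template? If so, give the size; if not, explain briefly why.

Primer B (AGGGGCACGGC) does not match the top strand, and its reverse complement GCCGTGCCCCT does not match either.
With no annealing site for primer B, no amplification occurs.

No product — primer B has no binding site in the template.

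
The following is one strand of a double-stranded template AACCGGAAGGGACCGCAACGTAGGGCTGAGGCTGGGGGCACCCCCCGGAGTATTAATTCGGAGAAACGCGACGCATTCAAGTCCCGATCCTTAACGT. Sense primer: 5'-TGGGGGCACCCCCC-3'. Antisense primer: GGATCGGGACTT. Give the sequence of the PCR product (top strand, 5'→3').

5'-TGGGGGCACCCCCCGGAGTATTAATTCGGAGAAACGCGACGCATTCAAGTCCCGATCC-3'

Forward primer TGGGGGCACCCCCC is found on the top strand at positions 33–46.
The reverse primer's reverse complement is AAGTCCCGATCC, which matches the template at positions 79–90.
The product is the template from position 33 through 90 (58 bp).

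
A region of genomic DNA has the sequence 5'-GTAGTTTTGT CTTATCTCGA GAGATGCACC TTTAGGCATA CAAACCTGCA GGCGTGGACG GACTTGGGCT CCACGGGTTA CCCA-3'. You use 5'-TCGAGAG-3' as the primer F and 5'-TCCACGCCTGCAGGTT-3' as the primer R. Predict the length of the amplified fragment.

42 bp

Scanning the template, TCGAGAG occurs at positions 17–23; this primer anneals to the bottom strand there with its 3' end pointing downstream.
Taking the reverse complement of TCCACGCCTGCAGGTT gives AACCTGCAGGCGTGGA, found at positions 43–58 on the template; the primer anneals here to the top strand with its 3' end pointing upstream.
Product length = (reverse-primer end) − (forward-primer start) + 1 = 58 − 17 + 1 = 42 bp.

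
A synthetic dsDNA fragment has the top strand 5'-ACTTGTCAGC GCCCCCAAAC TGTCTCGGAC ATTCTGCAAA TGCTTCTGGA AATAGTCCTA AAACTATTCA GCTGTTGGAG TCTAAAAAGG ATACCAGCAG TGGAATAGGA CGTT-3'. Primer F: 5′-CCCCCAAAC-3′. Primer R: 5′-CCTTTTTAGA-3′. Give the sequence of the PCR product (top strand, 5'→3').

5'-CCCCCAAACTGTCTCGGACATTCTGCAAATGCTTCTGGAAATAGTCCTAAAACTATTCAGCTGTTGGAGTCTAAAAAGG-3'

Forward primer CCCCCAAAC is found on the top strand at positions 12–20.
Taking the reverse complement of CCTTTTTAGA gives TCTAAAAAGG, found at positions 81–90 on the template; the primer anneals here to the top strand with its 3' end pointing upstream.
The product is the template from position 12 through 90 (79 bp).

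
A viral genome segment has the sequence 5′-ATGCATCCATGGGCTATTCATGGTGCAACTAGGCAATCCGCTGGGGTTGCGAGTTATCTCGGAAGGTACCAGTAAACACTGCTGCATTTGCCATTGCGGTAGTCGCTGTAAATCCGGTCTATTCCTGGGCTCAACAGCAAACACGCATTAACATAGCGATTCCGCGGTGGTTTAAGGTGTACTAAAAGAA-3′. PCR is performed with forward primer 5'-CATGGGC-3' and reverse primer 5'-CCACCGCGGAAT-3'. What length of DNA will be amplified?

Forward primer CATGGGC is found on the top strand at positions 8–14.
Taking the reverse complement of CCACCGCGGAAT gives ATTCCGCGGTGG, found at positions 159–170 on the template; the primer anneals here to the top strand with its 3' end pointing upstream.
Product length = (reverse-primer end) − (forward-primer start) + 1 = 170 − 8 + 1 = 163 bp.

163 bp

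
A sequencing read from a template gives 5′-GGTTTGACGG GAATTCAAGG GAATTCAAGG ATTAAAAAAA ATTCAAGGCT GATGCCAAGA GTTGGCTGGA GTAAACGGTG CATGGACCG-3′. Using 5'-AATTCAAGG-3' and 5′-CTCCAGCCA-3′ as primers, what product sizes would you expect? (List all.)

The forward primer AATTCAAGG matches the top strand at positions 12–20, 22–30, 40–48.
The reverse primer's reverse complement is TGGCTGGAG, matching at positions 63–71.
Each forward site pairs with the reverse site to give a product ending at position 71: sizes 60, 50, 32 bp.

60 bp, 50 bp, 32 bp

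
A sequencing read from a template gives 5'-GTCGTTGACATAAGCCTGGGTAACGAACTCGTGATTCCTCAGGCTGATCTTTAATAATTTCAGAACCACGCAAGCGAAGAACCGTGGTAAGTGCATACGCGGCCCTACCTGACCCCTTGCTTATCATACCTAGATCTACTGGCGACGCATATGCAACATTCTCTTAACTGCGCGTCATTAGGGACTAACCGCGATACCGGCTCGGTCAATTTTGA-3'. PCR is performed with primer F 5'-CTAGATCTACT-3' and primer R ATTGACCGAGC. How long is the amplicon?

Scanning the template, CTAGATCTACT occurs at positions 130–140; this primer anneals to the bottom strand there with its 3' end pointing downstream.
Taking the reverse complement of ATTGACCGAGC gives GCTCGGTCAAT, found at positions 200–210 on the template; the primer anneals here to the top strand with its 3' end pointing upstream.
Product length = (reverse-primer end) − (forward-primer start) + 1 = 210 − 130 + 1 = 81 bp.

81 bp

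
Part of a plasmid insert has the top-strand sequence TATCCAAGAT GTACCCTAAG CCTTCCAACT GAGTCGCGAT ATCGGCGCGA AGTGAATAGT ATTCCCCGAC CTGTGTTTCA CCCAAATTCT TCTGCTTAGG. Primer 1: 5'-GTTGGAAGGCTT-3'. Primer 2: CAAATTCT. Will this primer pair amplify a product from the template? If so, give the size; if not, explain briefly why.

No product — the primers' 3' ends point away from each other.

Primer 1 (GTTGGAAGGCTT) has reverse complement AAGCCTTCCAAC, which matches the top strand at positions 18–29; primer 1 anneals to the top strand there with its 3' end pointing upstream toward position 18.
Primer 2 (CAAATTCT) matches the top strand directly at positions 83–90; it anneals to the bottom strand with its 3' end pointing downstream toward position 90.
The 3' ends diverge (primer 1 extends toward position 1, primer 2 toward position 100), so the primers never converge on a shared product.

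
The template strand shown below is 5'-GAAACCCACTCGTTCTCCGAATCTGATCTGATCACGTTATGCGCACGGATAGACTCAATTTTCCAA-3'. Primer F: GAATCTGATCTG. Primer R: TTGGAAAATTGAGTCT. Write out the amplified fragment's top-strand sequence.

Forward primer GAATCTGATCTG is found on the top strand at positions 19–30.
Reverse complement of the reverse primer: AGACTCAATTTTCCAA. This occurs on the top strand at positions 51–66.
The product is the template from position 19 through 66 (48 bp).

5'-GAATCTGATCTGATCACGTTATGCGCACGGATAGACTCAATTTTCCAA-3'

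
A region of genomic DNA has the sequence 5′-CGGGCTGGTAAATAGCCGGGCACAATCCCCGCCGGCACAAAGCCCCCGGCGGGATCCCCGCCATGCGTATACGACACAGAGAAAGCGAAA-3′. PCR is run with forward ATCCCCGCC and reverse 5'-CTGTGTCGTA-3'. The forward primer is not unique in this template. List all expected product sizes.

55 bp, 26 bp

The forward primer ATCCCCGCC matches the top strand at positions 25–33, 54–62.
The reverse primer's reverse complement is TACGACACAG, matching at positions 70–79.
Each forward site pairs with the reverse site to give a product ending at position 79: sizes 55, 26 bp.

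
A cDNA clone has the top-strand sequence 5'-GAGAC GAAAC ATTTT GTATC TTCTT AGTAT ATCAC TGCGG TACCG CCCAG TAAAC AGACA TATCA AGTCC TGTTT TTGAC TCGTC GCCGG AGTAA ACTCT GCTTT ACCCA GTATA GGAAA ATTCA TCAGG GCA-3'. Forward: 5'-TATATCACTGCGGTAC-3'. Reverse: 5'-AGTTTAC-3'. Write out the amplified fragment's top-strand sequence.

Forward primer TATATCACTGCGGTAC is found on the top strand at positions 28–43.
Reverse complement of the reverse primer: GTAAACT. This occurs on the top strand at positions 92–98.
The product is the template from position 28 through 98 (71 bp).

5'-TATATCACTGCGGTACCGCCCAGTAAACAGACATATCAAGTCCTGTTTTTGACTCGTCGCCGGAGTAAACT-3'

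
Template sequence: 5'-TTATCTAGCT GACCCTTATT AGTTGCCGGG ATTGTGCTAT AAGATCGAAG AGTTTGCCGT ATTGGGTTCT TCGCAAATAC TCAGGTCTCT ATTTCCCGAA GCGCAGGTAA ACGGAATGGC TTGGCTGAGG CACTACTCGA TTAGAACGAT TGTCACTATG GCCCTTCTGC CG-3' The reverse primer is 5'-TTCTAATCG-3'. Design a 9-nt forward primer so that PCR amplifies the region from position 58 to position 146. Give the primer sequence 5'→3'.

The reverse primer's reverse complement CGATTAGAA matches the template at positions 138–146; the product starts at position 58.
The forward primer is identical to the top strand over positions 58–66: CGTATTGGG.

5'-CGTATTGGG-3'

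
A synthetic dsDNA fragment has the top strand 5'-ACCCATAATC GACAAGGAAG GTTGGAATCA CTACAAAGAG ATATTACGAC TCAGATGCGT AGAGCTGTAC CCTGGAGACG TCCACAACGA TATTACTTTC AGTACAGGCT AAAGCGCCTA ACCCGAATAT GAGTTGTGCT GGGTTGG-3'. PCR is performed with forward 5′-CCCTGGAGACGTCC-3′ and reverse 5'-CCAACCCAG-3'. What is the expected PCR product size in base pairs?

Scanning the template, CCCTGGAGACGTCC occurs at positions 70–83; this primer anneals to the bottom strand there with its 3' end pointing downstream.
The reverse primer's reverse complement is CTGGGTTGG, which matches the template at positions 139–147.
Amplicon spans positions 70–147: 78 bp.

78 bp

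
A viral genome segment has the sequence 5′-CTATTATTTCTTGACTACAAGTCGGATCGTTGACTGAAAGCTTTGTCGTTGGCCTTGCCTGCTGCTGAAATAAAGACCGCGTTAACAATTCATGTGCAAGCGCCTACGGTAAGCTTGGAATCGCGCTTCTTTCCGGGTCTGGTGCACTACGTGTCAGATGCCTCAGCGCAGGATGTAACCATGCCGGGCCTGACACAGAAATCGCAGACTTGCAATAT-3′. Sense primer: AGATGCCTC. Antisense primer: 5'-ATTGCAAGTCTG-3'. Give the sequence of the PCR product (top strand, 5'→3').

5'-AGATGCCTCAGCGCAGGATGTAACCATGCCGGGCCTGACACAGAAATCGCAGACTTGCAAT-3'

Forward primer AGATGCCTC is found on the top strand at positions 156–164.
The reverse primer's reverse complement is CAGACTTGCAAT, which matches the template at positions 205–216.
The product is the template from position 156 through 216 (61 bp).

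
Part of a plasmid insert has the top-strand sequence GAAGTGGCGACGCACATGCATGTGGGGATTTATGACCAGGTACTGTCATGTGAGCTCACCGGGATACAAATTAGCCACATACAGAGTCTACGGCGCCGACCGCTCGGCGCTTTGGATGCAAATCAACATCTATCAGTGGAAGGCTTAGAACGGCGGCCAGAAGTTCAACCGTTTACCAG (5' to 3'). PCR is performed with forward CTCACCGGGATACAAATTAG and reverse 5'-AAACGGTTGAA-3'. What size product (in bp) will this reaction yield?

120 bp

Scanning the template, CTCACCGGGATACAAATTAG occurs at positions 55–74; this primer anneals to the bottom strand there with its 3' end pointing downstream.
The reverse primer's reverse complement is TTCAACCGTTT, which matches the template at positions 164–174.
Amplicon spans positions 55–174: 120 bp.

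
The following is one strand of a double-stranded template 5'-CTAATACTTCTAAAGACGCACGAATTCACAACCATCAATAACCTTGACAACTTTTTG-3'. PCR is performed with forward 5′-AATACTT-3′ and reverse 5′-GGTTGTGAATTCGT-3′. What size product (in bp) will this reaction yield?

31 bp

Forward primer AATACTT is found on the top strand at positions 3–9.
Taking the reverse complement of GGTTGTGAATTCGT gives ACGAATTCACAACC, found at positions 20–33 on the template; the primer anneals here to the top strand with its 3' end pointing upstream.
Product length = (reverse-primer end) − (forward-primer start) + 1 = 33 − 3 + 1 = 31 bp.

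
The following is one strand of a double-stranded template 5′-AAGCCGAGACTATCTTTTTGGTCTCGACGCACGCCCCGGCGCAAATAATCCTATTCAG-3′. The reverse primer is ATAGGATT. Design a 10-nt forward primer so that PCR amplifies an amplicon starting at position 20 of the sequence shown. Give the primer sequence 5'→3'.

5'-GGTCTCGACG-3'

The reverse primer's reverse complement AATCCTAT matches the template at positions 47–54; the product starts at position 20.
The forward primer is identical to the top strand over positions 20–29: GGTCTCGACG.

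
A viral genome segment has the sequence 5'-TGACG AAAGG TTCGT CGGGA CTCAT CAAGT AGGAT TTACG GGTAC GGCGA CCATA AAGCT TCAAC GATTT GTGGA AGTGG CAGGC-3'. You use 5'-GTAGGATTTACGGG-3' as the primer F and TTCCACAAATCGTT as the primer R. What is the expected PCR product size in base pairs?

The forward primer matches the template at positions 29–42.
Reverse complement of the reverse primer: AACGATTTGTGGAA. This occurs on the top strand at positions 63–76.
The product runs from position 29 to position 76, so its length is 76 − 29 + 1 = 48 bp.

48 bp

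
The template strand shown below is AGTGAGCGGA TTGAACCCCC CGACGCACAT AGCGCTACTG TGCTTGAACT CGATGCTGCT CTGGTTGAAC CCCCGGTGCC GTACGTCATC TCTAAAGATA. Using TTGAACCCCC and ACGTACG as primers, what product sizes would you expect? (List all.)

The forward primer TTGAACCCCC matches the top strand at positions 11–20, 65–74.
The reverse primer's reverse complement is CGTACGT, matching at positions 80–86.
Each forward site pairs with the reverse site to give a product ending at position 86: sizes 76, 22 bp.

76 bp, 22 bp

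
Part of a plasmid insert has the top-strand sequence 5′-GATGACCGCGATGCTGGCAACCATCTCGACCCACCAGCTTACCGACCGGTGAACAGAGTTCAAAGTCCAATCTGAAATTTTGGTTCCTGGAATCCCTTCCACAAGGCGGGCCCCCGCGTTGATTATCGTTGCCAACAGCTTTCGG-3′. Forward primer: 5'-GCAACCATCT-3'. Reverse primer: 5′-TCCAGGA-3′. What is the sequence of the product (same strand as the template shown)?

5'-GCAACCATCTCGACCCACCAGCTTACCGACCGGTGAACAGAGTTCAAAGTCCAATCTGAAATTTTGGTTCCTGGA-3'

Forward primer GCAACCATCT is found on the top strand at positions 17–26.
Reverse complement of the reverse primer: TCCTGGA. This occurs on the top strand at positions 85–91.
The product is the template from position 17 through 91 (75 bp).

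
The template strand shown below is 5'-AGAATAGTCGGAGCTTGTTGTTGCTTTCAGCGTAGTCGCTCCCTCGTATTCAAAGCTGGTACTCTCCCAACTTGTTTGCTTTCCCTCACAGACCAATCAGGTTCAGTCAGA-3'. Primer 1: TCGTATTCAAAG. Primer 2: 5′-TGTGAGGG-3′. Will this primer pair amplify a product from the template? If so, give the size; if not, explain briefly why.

Yes — a 47 bp product.

Primer 1 (TCGTATTCAAAG) matches the top strand at positions 44–55; it acts as a forward primer.
Primer 2's reverse complement is CCCTCACA, matching the top strand at positions 83–90; it acts as a reverse primer.
The 3' ends face each other across positions 44–90, giving a 47 bp product.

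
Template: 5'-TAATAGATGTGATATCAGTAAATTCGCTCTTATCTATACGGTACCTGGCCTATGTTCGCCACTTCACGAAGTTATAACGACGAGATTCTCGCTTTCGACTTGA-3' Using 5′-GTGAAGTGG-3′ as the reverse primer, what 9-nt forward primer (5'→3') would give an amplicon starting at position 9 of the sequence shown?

5'-GTGATATCA-3'

The reverse primer's reverse complement CCACTTCAC matches the template at positions 59–67; the product starts at position 9.
The forward primer is identical to the top strand over positions 9–17: GTGATATCA.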